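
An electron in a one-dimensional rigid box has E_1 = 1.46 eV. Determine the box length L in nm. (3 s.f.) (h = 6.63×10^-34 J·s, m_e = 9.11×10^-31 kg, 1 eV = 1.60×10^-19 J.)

L = 0.508 nm

From E_n = n²h²/(8m_eL²), L = n·h/√(8m_eE_n).
E_1 = 1.46 eV = 2.336×10^-19 J, so L = 1·6.63×10^-34/√(8·9.11×10^-31·2.336×10^-19) = 5.08×10^-10 m = 0.508 nm.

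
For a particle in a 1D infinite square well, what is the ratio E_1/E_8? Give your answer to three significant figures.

0.0156

E_n ∝ n², so E_1/E_8 = 1²/8² = 1/64 = 0.0156.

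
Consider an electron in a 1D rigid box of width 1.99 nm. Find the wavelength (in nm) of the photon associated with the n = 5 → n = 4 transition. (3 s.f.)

λ = 1.45×10^3 nm

E_1 = h²/(8m_eL²) = 1.521×10^-20 J, so ΔE = (5² − 4²)E_1 = 1.369×10^-19 J.
λ = hc/ΔE = (6.626×10^-34·2.998×10^8)/1.369×10^-19 = 1.45×10^-6 m = 1.45×10^3 nm.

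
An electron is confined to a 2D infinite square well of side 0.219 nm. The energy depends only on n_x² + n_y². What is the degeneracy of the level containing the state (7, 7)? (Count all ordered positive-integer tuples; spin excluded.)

The level has n_x² + n_y² = 98. The ordered positive-integer solutions are (7, 7).
That gives 1 state.

degeneracy = 1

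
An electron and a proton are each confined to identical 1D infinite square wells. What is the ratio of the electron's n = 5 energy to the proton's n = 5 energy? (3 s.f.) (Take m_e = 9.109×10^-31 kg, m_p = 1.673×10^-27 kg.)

E_n ∝ 1/m at fixed n and L, so the ratio is m_p/m_e = 1.673×10^-27/9.109×10^-31 = 1.84×10^3.

1.84×10^3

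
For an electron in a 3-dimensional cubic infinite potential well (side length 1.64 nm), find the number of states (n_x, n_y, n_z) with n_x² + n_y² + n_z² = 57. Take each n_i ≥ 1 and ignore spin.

degeneracy = 6

The level has n_x² + n_y² + n_z² = 57. The ordered positive-integer solutions are (2, 2, 7), (2, 7, 2), (4, 4, 5), (4, 5, 4), (5, 4, 4), (7, 2, 2).
That gives 6 states.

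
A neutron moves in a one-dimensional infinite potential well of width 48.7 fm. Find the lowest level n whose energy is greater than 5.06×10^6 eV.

n = 8

E_1 = h²/(8m_nL²) = 1.381×10^-14 J = 8.620×10^4 eV.
Need n² > 5.06×10^6/8.620×10^4 = 58.70, i.e. n > 7.662.
The smallest integer satisfying this is n = 8.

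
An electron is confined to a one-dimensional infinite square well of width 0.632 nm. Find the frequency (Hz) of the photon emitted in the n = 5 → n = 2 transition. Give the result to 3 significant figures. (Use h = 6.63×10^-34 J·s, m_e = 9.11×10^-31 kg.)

E_1 = h²/(8m_eL²) = 1.510×10^-19 J and ΔE = (5² − 2²)E_1 = 3.171×10^-18 J.
f = ΔE/h = 3.171×10^-18/6.63×10^-34 = 4.78×10^15 Hz.

f = 4.78×10^15 Hz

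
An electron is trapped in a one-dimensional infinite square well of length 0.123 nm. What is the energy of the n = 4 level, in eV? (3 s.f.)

For an infinite well E_n = n²h²/(8m_eL²), so E_1 = h²/(8m_eL²) = (6.626×10^-34)²/(8·9.109×10^-31·(1.23×10^-10 m)²) = 3.982×10^-18 J.
Then E_4 = 4²·E_1 = 16·3.982×10^-18 J = 6.371×10^-17 J.
Converting, E_4 = 6.371×10^-17 J / (1.602×10^-19 J/eV) = 398 eV.

E_4 = 398 eV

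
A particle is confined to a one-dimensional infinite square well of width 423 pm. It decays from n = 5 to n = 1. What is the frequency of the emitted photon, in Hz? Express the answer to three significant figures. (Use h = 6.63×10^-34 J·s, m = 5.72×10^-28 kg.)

f = 1.94×10^13 Hz

E_1 = h²/(8mL²) = 5.369×10^-22 J and ΔE = (5² − 1²)E_1 = 1.289×10^-20 J.
f = ΔE/h = 1.289×10^-20/6.63×10^-34 = 1.94×10^13 Hz.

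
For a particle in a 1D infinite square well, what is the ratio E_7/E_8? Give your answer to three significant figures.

E_n ∝ n², so E_7/E_8 = 7²/8² = 49/64 = 0.766.

0.766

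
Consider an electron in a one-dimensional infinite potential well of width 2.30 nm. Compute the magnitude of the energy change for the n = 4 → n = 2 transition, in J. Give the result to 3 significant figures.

|ΔE| = 1.37×10^-19 J

E_1 = h²/(8m_eL²) = 1.139×10^-20 J.
|ΔE| = |4² − 2²|·E_1 = 12·1.139×10^-20 J = 1.37×10^-19 J.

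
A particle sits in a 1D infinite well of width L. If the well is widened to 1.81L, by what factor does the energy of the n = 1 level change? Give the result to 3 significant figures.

E_n ∝ 1/L², so the energy scales by 1/1.81² = 0.305.

0.305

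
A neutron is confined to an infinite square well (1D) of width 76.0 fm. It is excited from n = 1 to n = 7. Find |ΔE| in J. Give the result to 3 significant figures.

|ΔE| = 2.72×10^-13 J

E_1 = h²/(8m_nL²) = 5.672×10^-15 J.
|ΔE| = |1² − 7²|·E_1 = 48·5.672×10^-15 J = 2.72×10^-13 J.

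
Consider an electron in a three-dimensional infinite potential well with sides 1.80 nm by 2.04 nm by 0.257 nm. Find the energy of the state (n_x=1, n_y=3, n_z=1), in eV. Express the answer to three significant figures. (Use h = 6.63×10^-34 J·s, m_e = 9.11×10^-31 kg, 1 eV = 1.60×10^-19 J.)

For a 3D rectangular well E = (h²/8m_e)·Σ n_i²/L_i² = (6.63×10^-34)²/(8·9.11×10^-31) · [1²/(1.80 nm)² + 3²/(2.04 nm)² + 1²/(0.257 nm)²].
Evaluating gives E = 1.062×10^-18 J = 6.64 eV.

E = 6.64 eV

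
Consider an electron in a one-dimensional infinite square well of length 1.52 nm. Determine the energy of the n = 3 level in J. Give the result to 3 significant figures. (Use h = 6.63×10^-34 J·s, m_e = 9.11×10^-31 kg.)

E_3 = 2.35×10^-19 J

For an infinite well E_n = n²h²/(8m_eL²), so E_1 = h²/(8m_eL²) = (6.63×10^-34)²/(8·9.11×10^-31·(1.52×10^-9 m)²) = 2.611×10^-20 J.
Then E_3 = 3²·E_1 = 9·2.611×10^-20 J = 2.35×10^-19 J.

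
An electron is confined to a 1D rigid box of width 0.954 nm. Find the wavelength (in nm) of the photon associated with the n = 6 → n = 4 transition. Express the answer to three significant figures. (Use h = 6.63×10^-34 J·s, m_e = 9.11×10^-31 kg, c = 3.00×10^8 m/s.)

E_1 = h²/(8m_eL²) = 6.627×10^-20 J, so ΔE = (6² − 4²)E_1 = 1.325×10^-18 J.
λ = hc/ΔE = (6.63×10^-34·3.00×10^8)/1.325×10^-18 = 1.50×10^-7 m = 150 nm.

λ = 150 nm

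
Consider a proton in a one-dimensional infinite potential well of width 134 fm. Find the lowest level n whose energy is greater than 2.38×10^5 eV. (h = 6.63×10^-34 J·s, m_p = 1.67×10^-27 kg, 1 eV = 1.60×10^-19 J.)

E_1 = h²/(8m_pL²) = 1.832×10^-15 J = 1.145×10^4 eV.
Need n² > 2.38×10^5/1.145×10^4 = 20.79, i.e. n > 4.560.
The smallest integer satisfying this is n = 5.

n = 5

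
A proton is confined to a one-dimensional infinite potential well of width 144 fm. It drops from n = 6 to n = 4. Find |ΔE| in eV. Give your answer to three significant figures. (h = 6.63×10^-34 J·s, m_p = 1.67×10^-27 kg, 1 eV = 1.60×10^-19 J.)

E_1 = h²/(8m_pL²) = 1.587×10^-15 J.
|ΔE| = |6² − 4²|·E_1 = 20·1.587×10^-15 J = 3.174×10^-14 J = 1.98×10^5 eV.

|ΔE| = 1.98×10^5 eV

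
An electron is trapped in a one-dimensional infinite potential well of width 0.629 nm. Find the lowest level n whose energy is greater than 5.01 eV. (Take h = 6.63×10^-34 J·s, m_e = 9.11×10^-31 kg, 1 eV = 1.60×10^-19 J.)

n = 3

E_1 = h²/(8m_eL²) = 1.524×10^-19 J = 0.9525 eV.
Need n² > 5.01/0.9525 = 5.260, i.e. n > 2.293.
The smallest integer satisfying this is n = 3.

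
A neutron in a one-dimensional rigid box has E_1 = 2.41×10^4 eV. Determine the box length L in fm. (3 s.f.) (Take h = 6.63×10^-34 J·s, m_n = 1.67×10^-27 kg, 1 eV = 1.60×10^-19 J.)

From E_n = n²h²/(8m_nL²), L = n·h/√(8m_nE_n).
E_1 = 2.41×10^4 eV = 3.856×10^-15 J, so L = 1·6.63×10^-34/√(8·1.67×10^-27·3.856×10^-15) = 9.24×10^-14 m = 92.4 fm.

L = 92.4 fm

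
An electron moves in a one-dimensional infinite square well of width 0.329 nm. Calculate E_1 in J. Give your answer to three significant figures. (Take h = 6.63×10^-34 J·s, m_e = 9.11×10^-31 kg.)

E_1 = 5.57×10^-19 J

For an infinite well E_n = n²h²/(8m_eL²), so E_1 = h²/(8m_eL²) = (6.63×10^-34)²/(8·9.11×10^-31·(3.29×10^-10 m)²) = 5.572×10^-19 J.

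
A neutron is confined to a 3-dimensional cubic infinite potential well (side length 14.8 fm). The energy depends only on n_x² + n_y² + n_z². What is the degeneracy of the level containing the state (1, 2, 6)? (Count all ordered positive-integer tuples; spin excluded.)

degeneracy = 9

The level has n_x² + n_y² + n_z² = 41. The ordered positive-integer solutions are (1, 2, 6), (1, 6, 2), (2, 1, 6), (2, 6, 1), (3, 4, 4), (4, 3, 4), (4, 4, 3), (6, 1, 2), (6, 2, 1).
That gives 9 states.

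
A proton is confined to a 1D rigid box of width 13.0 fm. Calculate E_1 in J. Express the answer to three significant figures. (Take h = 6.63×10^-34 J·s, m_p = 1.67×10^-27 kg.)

E_1 = 1.95×10^-13 J

For an infinite well E_n = n²h²/(8m_pL²), so E_1 = h²/(8m_pL²) = (6.63×10^-34)²/(8·1.67×10^-27·(1.30×10^-14 m)²) = 1.947×10^-13 J.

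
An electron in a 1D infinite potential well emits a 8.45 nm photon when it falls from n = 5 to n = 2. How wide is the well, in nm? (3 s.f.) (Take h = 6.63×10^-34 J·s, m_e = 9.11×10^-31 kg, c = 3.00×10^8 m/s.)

The photon carries ΔE = hc/λ = 6.63×10^-34·3.00×10^8/8.45×10^-9 m = 2.354×10^-17 J.
Since ΔE = (5² − 2²)E_1, E_1 = 1.121×10^-18 J, and L = h/√(8m_eE_1) = 2.32×10^-10 m = 0.232 nm.

L = 0.232 nm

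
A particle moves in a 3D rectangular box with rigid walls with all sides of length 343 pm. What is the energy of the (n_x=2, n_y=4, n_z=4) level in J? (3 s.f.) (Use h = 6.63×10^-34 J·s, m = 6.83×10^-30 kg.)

E = 2.46×10^-18 J

For a 3D rectangular well E = (h²/8m)·Σ n_i²/L_i² = (6.63×10^-34)²/(8·6.83×10^-30) · [2²/(343 pm)² + 4²/(343 pm)² + 4²/(343 pm)²].
Evaluating gives E = 2.46×10^-18 J.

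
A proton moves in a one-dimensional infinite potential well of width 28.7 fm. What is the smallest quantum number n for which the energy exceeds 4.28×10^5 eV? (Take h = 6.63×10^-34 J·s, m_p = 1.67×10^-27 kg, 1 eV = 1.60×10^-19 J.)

E_1 = h²/(8m_pL²) = 3.994×10^-14 J = 2.496×10^5 eV.
Need n² > 4.28×10^5/2.496×10^5 = 1.715, i.e. n > 1.310.
The smallest integer satisfying this is n = 2.

n = 2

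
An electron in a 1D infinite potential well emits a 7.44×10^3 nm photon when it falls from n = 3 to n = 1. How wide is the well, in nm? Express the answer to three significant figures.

The photon carries ΔE = hc/λ = 6.626×10^-34·2.998×10^8/7.44×10^-6 m = 2.670×10^-20 J.
Since ΔE = (3² − 1²)E_1, E_1 = 3.337×10^-21 J, and L = h/√(8m_eE_1) = 4.25×10^-9 m = 4.25 nm.

L = 4.25 nm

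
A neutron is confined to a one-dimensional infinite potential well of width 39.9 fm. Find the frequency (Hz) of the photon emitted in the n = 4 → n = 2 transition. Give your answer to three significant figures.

f = 3.73×10^20 Hz

E_1 = h²/(8m_nL²) = 2.058×10^-14 J and ΔE = (4² − 2²)E_1 = 2.470×10^-13 J.
f = ΔE/h = 2.470×10^-13/6.626×10^-34 = 3.73×10^20 Hz.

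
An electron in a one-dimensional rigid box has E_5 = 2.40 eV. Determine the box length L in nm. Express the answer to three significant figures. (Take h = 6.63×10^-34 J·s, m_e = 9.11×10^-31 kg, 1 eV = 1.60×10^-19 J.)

From E_n = n²h²/(8m_eL²), L = n·h/√(8m_eE_n).
E_5 = 2.40 eV = 3.840×10^-19 J, so L = 5·6.63×10^-34/√(8·9.11×10^-31·3.840×10^-19) = 1.98×10^-9 m = 1.98 nm.

L = 1.98 nm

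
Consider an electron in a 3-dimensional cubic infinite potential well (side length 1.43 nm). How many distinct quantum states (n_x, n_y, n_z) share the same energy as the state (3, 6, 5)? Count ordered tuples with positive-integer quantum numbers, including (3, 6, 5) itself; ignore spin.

The level has n_x² + n_y² + n_z² = 70. The ordered positive-integer solutions are (3, 5, 6), (3, 6, 5), (5, 3, 6), (5, 6, 3), (6, 3, 5), (6, 5, 3).
That gives 6 states.

degeneracy = 6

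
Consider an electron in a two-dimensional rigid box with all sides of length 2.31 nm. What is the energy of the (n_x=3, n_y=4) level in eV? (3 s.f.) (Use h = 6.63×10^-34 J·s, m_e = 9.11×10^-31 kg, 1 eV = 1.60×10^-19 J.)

For a 2D rectangular well E = (h²/8m_e)·Σ n_i²/L_i² = (6.63×10^-34)²/(8·9.11×10^-31) · [3²/(2.31 nm)² + 4²/(2.31 nm)²].
Evaluating gives E = 2.826×10^-19 J = 1.77 eV.

E = 1.77 eV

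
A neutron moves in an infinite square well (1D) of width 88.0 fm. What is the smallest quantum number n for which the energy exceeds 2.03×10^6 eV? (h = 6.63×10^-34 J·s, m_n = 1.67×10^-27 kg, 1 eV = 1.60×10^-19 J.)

n = 9

E_1 = h²/(8m_nL²) = 4.249×10^-15 J = 2.656×10^4 eV.
Need n² > 2.03×10^6/2.656×10^4 = 76.43, i.e. n > 8.742.
The smallest integer satisfying this is n = 9.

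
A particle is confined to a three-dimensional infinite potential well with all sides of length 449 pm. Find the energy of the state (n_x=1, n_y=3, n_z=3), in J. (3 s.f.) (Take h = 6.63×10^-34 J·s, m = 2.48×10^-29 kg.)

For a 3D rectangular well E = (h²/8m)·Σ n_i²/L_i² = (6.63×10^-34)²/(8·2.48×10^-29) · [1²/(449 pm)² + 3²/(449 pm)² + 3²/(449 pm)²].
Evaluating gives E = 2.09×10^-19 J.

E = 2.09×10^-19 J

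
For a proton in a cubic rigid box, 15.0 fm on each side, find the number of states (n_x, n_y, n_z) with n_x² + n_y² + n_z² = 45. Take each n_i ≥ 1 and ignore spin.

degeneracy = 6

The level has n_x² + n_y² + n_z² = 45. The ordered positive-integer solutions are (2, 4, 5), (2, 5, 4), (4, 2, 5), (4, 5, 2), (5, 2, 4), (5, 4, 2).
That gives 6 states.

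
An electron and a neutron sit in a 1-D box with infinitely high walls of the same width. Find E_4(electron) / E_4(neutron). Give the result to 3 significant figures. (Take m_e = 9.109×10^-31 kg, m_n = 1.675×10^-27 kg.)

E_n ∝ 1/m at fixed n and L, so the ratio is m_n/m_e = 1.675×10^-27/9.109×10^-31 = 1.84×10^3.

1.84×10^3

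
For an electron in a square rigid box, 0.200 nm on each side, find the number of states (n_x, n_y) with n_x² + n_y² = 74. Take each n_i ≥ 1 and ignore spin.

degeneracy = 2

The level has n_x² + n_y² = 74. The ordered positive-integer solutions are (5, 7), (7, 5).
That gives 2 states.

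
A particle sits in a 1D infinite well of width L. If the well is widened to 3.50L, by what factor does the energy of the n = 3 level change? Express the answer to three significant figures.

0.0816

E_n ∝ 1/L², so the energy scales by 1/3.50² = 0.0816.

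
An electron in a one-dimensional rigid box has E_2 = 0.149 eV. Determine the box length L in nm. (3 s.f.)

L = 3.18 nm

From E_n = n²h²/(8m_eL²), L = n·h/√(8m_eE_n).
E_2 = 0.149 eV = 2.387×10^-20 J, so L = 2·6.626×10^-34/√(8·9.109×10^-31·2.387×10^-20) = 3.18×10^-9 m = 3.18 nm.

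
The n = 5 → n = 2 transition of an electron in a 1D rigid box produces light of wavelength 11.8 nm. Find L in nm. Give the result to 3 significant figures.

The photon carries ΔE = hc/λ = 6.626×10^-34·2.998×10^8/1.18×10^-8 m = 1.683×10^-17 J.
Since ΔE = (5² − 2²)E_1, E_1 = 8.014×10^-19 J, and L = h/√(8m_eE_1) = 2.74×10^-10 m = 0.274 nm.

L = 0.274 nm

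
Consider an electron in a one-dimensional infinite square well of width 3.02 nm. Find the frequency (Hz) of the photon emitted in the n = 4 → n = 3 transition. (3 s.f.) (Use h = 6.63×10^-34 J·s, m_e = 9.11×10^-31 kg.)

f = 6.98×10^13 Hz

E_1 = h²/(8m_eL²) = 6.613×10^-21 J and ΔE = (4² − 3²)E_1 = 4.629×10^-20 J.
f = ΔE/h = 4.629×10^-20/6.63×10^-34 = 6.98×10^13 Hz.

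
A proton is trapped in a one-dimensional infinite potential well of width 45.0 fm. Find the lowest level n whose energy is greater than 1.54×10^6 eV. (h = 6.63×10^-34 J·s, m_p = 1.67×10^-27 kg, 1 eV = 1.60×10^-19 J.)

n = 4

E_1 = h²/(8m_pL²) = 1.625×10^-14 J = 1.016×10^5 eV.
Need n² > 1.54×10^6/1.016×10^5 = 15.16, i.e. n > 3.894.
The smallest integer satisfying this is n = 4.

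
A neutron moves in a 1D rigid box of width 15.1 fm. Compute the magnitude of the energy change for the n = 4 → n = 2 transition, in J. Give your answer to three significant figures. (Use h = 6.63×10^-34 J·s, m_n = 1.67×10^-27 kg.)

E_1 = h²/(8m_nL²) = 1.443×10^-13 J.
|ΔE| = |4² − 2²|·E_1 = 12·1.443×10^-13 J = 1.73×10^-12 J.

|ΔE| = 1.73×10^-12 J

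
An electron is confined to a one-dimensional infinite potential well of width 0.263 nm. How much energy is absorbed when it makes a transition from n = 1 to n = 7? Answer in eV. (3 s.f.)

|ΔE| = 261 eV

E_1 = h²/(8m_eL²) = 8.710×10^-19 J.
|ΔE| = |1² − 7²|·E_1 = 48·8.710×10^-19 J = 4.181×10^-17 J = 261 eV.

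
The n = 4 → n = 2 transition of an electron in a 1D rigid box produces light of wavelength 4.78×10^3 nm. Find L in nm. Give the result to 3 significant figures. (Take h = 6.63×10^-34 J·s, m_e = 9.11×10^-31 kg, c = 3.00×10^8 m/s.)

The photon carries ΔE = hc/λ = 6.63×10^-34·3.00×10^8/4.78×10^-6 m = 4.161×10^-20 J.
Since ΔE = (4² − 2²)E_1, E_1 = 3.468×10^-21 J, and L = h/√(8m_eE_1) = 4.17×10^-9 m = 4.17 nm.

L = 4.17 nm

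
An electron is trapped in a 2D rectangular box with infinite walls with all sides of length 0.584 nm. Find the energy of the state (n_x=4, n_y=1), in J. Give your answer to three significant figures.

E = 3.00×10^-18 J

For a 2D rectangular well E = (h²/8m_e)·Σ n_i²/L_i² = (6.626×10^-34)²/(8·9.109×10^-31) · [4²/(0.584 nm)² + 1²/(0.584 nm)²].
Evaluating gives E = 3.00×10^-18 J.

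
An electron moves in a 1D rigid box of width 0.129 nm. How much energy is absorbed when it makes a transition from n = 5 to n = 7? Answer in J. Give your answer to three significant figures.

E_1 = h²/(8m_eL²) = 3.620×10^-18 J.
|ΔE| = |5² − 7²|·E_1 = 24·3.620×10^-18 J = 8.69×10^-17 J.

|ΔE| = 8.69×10^-17 J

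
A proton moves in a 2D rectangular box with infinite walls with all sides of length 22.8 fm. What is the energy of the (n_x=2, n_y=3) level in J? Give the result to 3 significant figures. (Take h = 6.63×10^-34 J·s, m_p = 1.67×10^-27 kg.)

E = 8.23×10^-13 J

For a 2D rectangular well E = (h²/8m_p)·Σ n_i²/L_i² = (6.63×10^-34)²/(8·1.67×10^-27) · [2²/(22.8 fm)² + 3²/(22.8 fm)²].
Evaluating gives E = 8.23×10^-13 J.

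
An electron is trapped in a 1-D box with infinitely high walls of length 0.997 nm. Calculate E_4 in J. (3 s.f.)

For an infinite well E_n = n²h²/(8m_eL²), so E_1 = h²/(8m_eL²) = (6.626×10^-34)²/(8·9.109×10^-31·(9.97×10^-10 m)²) = 6.061×10^-20 J.
Then E_4 = 4²·E_1 = 16·6.061×10^-20 J = 9.70×10^-19 J.

E_4 = 9.70×10^-19 J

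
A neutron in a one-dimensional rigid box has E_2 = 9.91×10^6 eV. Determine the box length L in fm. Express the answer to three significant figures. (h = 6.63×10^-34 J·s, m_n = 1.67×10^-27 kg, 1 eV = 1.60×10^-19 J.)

From E_n = n²h²/(8m_nL²), L = n·h/√(8m_nE_n).
E_2 = 9.91×10^6 eV = 1.586×10^-12 J, so L = 2·6.63×10^-34/√(8·1.67×10^-27·1.586×10^-12) = 9.11×10^-15 m = 9.11 fm.

L = 9.11 fm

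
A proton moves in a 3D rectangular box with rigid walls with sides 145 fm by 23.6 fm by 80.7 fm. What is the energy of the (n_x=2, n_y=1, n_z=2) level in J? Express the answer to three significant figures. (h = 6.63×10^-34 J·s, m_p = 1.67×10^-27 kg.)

E = 8.55×10^-14 J

For a 3D rectangular well E = (h²/8m_p)·Σ n_i²/L_i² = (6.63×10^-34)²/(8·1.67×10^-27) · [2²/(145 fm)² + 1²/(23.6 fm)² + 2²/(80.7 fm)²].
Evaluating gives E = 8.55×10^-14 J.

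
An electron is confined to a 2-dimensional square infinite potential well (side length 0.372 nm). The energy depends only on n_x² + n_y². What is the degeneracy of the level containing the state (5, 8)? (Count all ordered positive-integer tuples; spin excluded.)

degeneracy = 2

The level has n_x² + n_y² = 89. The ordered positive-integer solutions are (5, 8), (8, 5).
That gives 2 states.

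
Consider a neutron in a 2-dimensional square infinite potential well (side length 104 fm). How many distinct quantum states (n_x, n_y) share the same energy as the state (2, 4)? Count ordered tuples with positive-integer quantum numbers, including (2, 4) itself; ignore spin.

The level has n_x² + n_y² = 20. The ordered positive-integer solutions are (2, 4), (4, 2).
That gives 2 states.

degeneracy = 2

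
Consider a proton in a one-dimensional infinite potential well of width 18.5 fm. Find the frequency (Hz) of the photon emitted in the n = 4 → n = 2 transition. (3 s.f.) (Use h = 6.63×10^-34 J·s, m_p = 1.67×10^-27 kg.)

E_1 = h²/(8m_pL²) = 9.613×10^-14 J and ΔE = (4² − 2²)E_1 = 1.154×10^-12 J.
f = ΔE/h = 1.154×10^-12/6.63×10^-34 = 1.74×10^21 Hz.

f = 1.74×10^21 Hz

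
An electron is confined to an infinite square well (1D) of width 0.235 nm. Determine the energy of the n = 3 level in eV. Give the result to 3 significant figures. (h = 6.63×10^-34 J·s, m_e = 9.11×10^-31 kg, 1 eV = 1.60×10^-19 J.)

For an infinite well E_n = n²h²/(8m_eL²), so E_1 = h²/(8m_eL²) = (6.63×10^-34)²/(8·9.11×10^-31·(2.35×10^-10 m)²) = 1.092×10^-18 J.
Then E_3 = 3²·E_1 = 9·1.092×10^-18 J = 9.828×10^-18 J.
Converting, E_3 = 9.828×10^-18 J / (1.60×10^-19 J/eV) = 61.4 eV.

E_3 = 61.4 eV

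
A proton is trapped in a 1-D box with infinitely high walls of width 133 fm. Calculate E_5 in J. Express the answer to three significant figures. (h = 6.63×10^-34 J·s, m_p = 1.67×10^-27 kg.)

E_5 = 4.65×10^-14 J

For an infinite well E_n = n²h²/(8m_pL²), so E_1 = h²/(8m_pL²) = (6.63×10^-34)²/(8·1.67×10^-27·(1.33×10^-13 m)²) = 1.860×10^-15 J.
Then E_5 = 5²·E_1 = 25·1.860×10^-15 J = 4.65×10^-14 J.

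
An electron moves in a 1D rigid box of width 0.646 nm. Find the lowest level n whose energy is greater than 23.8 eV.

n = 6

E_1 = h²/(8m_eL²) = 1.444×10^-19 J = 0.9014 eV.
Need n² > 23.8/0.9014 = 26.40, i.e. n > 5.138.
The smallest integer satisfying this is n = 6.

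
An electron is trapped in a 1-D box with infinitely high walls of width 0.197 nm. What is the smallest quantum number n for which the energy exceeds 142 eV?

E_1 = h²/(8m_eL²) = 1.552×10^-18 J = 9.688 eV.
Need n² > 142/9.688 = 14.66, i.e. n > 3.829.
The smallest integer satisfying this is n = 4.

n = 4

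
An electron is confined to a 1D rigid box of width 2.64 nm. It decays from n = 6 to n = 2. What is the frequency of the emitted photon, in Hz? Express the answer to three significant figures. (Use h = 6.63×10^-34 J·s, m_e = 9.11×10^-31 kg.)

E_1 = h²/(8m_eL²) = 8.654×10^-21 J and ΔE = (6² − 2²)E_1 = 2.769×10^-19 J.
f = ΔE/h = 2.769×10^-19/6.63×10^-34 = 4.18×10^14 Hz.

f = 4.18×10^14 Hz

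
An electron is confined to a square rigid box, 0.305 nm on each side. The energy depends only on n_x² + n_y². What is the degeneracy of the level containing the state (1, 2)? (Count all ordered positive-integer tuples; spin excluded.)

The level has n_x² + n_y² = 5. The ordered positive-integer solutions are (1, 2), (2, 1).
That gives 2 states.

degeneracy = 2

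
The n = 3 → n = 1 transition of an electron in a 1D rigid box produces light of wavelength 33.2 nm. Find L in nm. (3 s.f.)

L = 0.284 nm

The photon carries ΔE = hc/λ = 6.626×10^-34·2.998×10^8/3.32×10^-8 m = 5.983×10^-18 J.
Since ΔE = (3² − 1²)E_1, E_1 = 7.479×10^-19 J, and L = h/√(8m_eE_1) = 2.84×10^-10 m = 0.284 nm.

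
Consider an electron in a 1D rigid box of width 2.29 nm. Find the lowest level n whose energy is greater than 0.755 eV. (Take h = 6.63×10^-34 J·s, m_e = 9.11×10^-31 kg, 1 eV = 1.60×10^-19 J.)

E_1 = h²/(8m_eL²) = 1.150×10^-20 J = 0.07188 eV.
Need n² > 0.755/0.07188 = 10.50, i.e. n > 3.240.
The smallest integer satisfying this is n = 4.

n = 4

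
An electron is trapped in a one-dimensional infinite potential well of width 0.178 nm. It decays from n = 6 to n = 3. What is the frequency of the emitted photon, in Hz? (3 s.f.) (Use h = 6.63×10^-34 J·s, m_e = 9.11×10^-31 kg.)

E_1 = h²/(8m_eL²) = 1.904×10^-18 J and ΔE = (6² − 3²)E_1 = 5.141×10^-17 J.
f = ΔE/h = 5.141×10^-17/6.63×10^-34 = 7.75×10^16 Hz.

f = 7.75×10^16 Hz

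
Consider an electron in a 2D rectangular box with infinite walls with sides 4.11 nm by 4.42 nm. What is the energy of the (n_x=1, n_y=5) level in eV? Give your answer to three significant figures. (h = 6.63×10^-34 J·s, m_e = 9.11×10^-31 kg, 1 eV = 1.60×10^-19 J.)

E = 0.505 eV

For a 2D rectangular well E = (h²/8m_e)·Σ n_i²/L_i² = (6.63×10^-34)²/(8·9.11×10^-31) · [1²/(4.11 nm)² + 5²/(4.42 nm)²].
Evaluating gives E = 8.075×10^-20 J = 0.505 eV.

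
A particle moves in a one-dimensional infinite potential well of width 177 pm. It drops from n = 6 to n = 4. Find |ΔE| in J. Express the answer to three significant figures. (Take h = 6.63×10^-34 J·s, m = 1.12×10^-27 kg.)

E_1 = h²/(8mL²) = 1.566×10^-21 J.
|ΔE| = |6² − 4²|·E_1 = 20·1.566×10^-21 J = 3.13×10^-20 J.

|ΔE| = 3.13×10^-20 J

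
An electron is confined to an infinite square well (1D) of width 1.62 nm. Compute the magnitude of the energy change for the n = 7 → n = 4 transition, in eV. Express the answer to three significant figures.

|ΔE| = 4.73 eV

E_1 = h²/(8m_eL²) = 2.296×10^-20 J.
|ΔE| = |7² − 4²|·E_1 = 33·2.296×10^-20 J = 7.577×10^-19 J = 4.73 eV.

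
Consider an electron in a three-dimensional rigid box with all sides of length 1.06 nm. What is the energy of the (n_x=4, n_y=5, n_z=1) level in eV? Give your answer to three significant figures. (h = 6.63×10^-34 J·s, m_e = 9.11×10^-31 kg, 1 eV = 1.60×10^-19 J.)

E = 14.1 eV

For a 3D rectangular well E = (h²/8m_e)·Σ n_i²/L_i² = (6.63×10^-34)²/(8·9.11×10^-31) · [4²/(1.06 nm)² + 5²/(1.06 nm)² + 1²/(1.06 nm)²].
Evaluating gives E = 2.255×10^-18 J = 14.1 eV.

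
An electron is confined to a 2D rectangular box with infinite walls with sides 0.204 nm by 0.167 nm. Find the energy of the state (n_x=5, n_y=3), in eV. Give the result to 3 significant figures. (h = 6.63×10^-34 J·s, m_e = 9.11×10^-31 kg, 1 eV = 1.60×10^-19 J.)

For a 2D rectangular well E = (h²/8m_e)·Σ n_i²/L_i² = (6.63×10^-34)²/(8·9.11×10^-31) · [5²/(0.204 nm)² + 3²/(0.167 nm)²].
Evaluating gives E = 5.570×10^-17 J = 348 eV.

E = 348 eV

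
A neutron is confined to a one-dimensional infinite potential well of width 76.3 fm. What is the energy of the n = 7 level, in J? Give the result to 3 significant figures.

For an infinite well E_n = n²h²/(8m_nL²), so E_1 = h²/(8m_nL²) = (6.626×10^-34)²/(8·1.675×10^-27·(7.63×10^-14 m)²) = 5.628×10^-15 J.
Then E_7 = 7²·E_1 = 49·5.628×10^-15 J = 2.76×10^-13 J.

E_7 = 2.76×10^-13 J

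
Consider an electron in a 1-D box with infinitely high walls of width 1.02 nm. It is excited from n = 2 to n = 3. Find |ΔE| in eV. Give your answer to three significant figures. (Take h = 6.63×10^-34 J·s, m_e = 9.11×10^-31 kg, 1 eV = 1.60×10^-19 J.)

E_1 = h²/(8m_eL²) = 5.797×10^-20 J.
|ΔE| = |2² − 3²|·E_1 = 5·5.797×10^-20 J = 2.898×10^-19 J = 1.81 eV.

|ΔE| = 1.81 eV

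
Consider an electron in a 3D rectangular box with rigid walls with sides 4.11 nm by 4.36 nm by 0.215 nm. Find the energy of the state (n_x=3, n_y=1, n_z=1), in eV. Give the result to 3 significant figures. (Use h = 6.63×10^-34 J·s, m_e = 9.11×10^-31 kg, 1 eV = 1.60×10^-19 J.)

E = 8.38 eV

For a 3D rectangular well E = (h²/8m_e)·Σ n_i²/L_i² = (6.63×10^-34)²/(8·9.11×10^-31) · [3²/(4.11 nm)² + 1²/(4.36 nm)² + 1²/(0.215 nm)²].
Evaluating gives E = 1.340×10^-18 J = 8.38 eV.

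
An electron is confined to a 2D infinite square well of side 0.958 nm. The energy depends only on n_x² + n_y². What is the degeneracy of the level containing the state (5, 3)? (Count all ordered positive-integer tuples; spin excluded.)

The level has n_x² + n_y² = 34. The ordered positive-integer solutions are (3, 5), (5, 3).
That gives 2 states.

degeneracy = 2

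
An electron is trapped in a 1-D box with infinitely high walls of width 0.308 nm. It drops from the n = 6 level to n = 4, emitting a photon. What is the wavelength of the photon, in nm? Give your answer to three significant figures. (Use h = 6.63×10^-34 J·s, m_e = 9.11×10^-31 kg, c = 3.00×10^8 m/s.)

λ = 15.6 nm

E_1 = h²/(8m_eL²) = 6.358×10^-19 J, so ΔE = (6² − 4²)E_1 = 1.272×10^-17 J.
λ = hc/ΔE = (6.63×10^-34·3.00×10^8)/1.272×10^-17 = 1.56×10^-8 m = 15.6 nm.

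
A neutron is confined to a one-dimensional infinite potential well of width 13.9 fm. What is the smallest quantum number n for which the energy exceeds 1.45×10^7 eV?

E_1 = h²/(8m_nL²) = 1.696×10^-13 J = 1.059×10^6 eV.
Need n² > 1.45×10^7/1.059×10^6 = 13.69, i.e. n > 3.700.
The smallest integer satisfying this is n = 4.

n = 4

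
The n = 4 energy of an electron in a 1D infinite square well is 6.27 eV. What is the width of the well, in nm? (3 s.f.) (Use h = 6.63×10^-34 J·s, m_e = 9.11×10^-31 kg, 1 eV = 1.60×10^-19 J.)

From E_n = n²h²/(8m_eL²), L = n·h/√(8m_eE_n).
E_4 = 6.27 eV = 1.003×10^-18 J, so L = 4·6.63×10^-34/√(8·9.11×10^-31·1.003×10^-18) = 9.81×10^-10 m = 0.981 nm.

L = 0.981 nm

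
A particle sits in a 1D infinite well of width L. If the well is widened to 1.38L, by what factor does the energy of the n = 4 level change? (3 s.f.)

E_n ∝ 1/L², so the energy scales by 1/1.38² = 0.525.

0.525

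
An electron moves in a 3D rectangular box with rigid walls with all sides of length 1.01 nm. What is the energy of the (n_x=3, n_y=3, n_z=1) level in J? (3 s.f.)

E = 1.12×10^-18 J

For a 3D rectangular well E = (h²/8m_e)·Σ n_i²/L_i² = (6.626×10^-34)²/(8·9.109×10^-31) · [3²/(1.01 nm)² + 3²/(1.01 nm)² + 1²/(1.01 nm)²].
Evaluating gives E = 1.12×10^-18 J.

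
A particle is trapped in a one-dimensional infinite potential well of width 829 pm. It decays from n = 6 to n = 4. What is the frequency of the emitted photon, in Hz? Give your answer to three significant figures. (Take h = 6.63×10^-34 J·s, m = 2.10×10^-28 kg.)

E_1 = h²/(8mL²) = 3.807×10^-22 J and ΔE = (6² − 4²)E_1 = 7.614×10^-21 J.
f = ΔE/h = 7.614×10^-21/6.63×10^-34 = 1.15×10^13 Hz.

f = 1.15×10^13 Hz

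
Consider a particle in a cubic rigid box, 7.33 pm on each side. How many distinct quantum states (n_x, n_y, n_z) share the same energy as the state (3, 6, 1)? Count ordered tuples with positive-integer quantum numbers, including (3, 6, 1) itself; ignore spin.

The level has n_x² + n_y² + n_z² = 46. The ordered positive-integer solutions are (1, 3, 6), (1, 6, 3), (3, 1, 6), (3, 6, 1), (6, 1, 3), (6, 3, 1).
That gives 6 states.

degeneracy = 6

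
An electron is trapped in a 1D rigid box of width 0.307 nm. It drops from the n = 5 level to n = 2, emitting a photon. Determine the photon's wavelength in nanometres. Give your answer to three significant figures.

E_1 = h²/(8m_eL²) = 6.392×10^-19 J, so ΔE = (5² − 2²)E_1 = 1.342×10^-17 J.
λ = hc/ΔE = (6.626×10^-34·2.998×10^8)/1.342×10^-17 = 1.48×10^-8 m = 14.8 nm.

λ = 14.8 nm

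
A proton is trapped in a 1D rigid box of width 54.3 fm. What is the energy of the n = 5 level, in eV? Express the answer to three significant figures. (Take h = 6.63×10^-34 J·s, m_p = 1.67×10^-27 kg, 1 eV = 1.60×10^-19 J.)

For an infinite well E_n = n²h²/(8m_pL²), so E_1 = h²/(8m_pL²) = (6.63×10^-34)²/(8·1.67×10^-27·(5.43×10^-14 m)²) = 1.116×10^-14 J.
Then E_5 = 5²·E_1 = 25·1.116×10^-14 J = 2.790×10^-13 J.
Converting, E_5 = 2.790×10^-13 J / (1.60×10^-19 J/eV) = 1.74×10^6 eV.

E_5 = 1.74×10^6 eV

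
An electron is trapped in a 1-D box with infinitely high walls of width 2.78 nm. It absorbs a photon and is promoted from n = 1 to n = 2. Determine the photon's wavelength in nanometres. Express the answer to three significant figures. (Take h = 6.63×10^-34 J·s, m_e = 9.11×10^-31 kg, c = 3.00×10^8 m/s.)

λ = 8.50×10^3 nm

E_1 = h²/(8m_eL²) = 7.804×10^-21 J, so ΔE = (2² − 1²)E_1 = 2.341×10^-20 J.
λ = hc/ΔE = (6.63×10^-34·3.00×10^8)/2.341×10^-20 = 8.50×10^-6 m = 8.50×10^3 nm.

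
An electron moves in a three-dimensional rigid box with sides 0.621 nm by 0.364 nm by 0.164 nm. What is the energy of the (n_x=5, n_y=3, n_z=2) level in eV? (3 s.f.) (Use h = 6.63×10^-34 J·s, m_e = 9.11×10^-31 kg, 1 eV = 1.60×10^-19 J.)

For a 3D rectangular well E = (h²/8m_e)·Σ n_i²/L_i² = (6.63×10^-34)²/(8·9.11×10^-31) · [5²/(0.621 nm)² + 3²/(0.364 nm)² + 2²/(0.164 nm)²].
Evaluating gives E = 1.698×10^-17 J = 106 eV.

E = 106 eV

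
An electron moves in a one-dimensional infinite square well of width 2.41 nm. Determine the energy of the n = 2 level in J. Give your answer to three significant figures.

E_2 = 4.15×10^-20 J

For an infinite well E_n = n²h²/(8m_eL²), so E_1 = h²/(8m_eL²) = (6.626×10^-34)²/(8·9.109×10^-31·(2.41×10^-9 m)²) = 1.037×10^-20 J.
Then E_2 = 2²·E_1 = 4·1.037×10^-20 J = 4.15×10^-20 J.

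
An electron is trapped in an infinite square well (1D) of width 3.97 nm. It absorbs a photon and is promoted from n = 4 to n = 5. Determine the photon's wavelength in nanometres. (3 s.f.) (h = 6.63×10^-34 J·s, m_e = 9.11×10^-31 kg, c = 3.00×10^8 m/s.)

E_1 = h²/(8m_eL²) = 3.827×10^-21 J, so ΔE = (5² − 4²)E_1 = 3.444×10^-20 J.
λ = hc/ΔE = (6.63×10^-34·3.00×10^8)/3.444×10^-20 = 5.78×10^-6 m = 5.78×10^3 nm.

λ = 5.78×10^3 nm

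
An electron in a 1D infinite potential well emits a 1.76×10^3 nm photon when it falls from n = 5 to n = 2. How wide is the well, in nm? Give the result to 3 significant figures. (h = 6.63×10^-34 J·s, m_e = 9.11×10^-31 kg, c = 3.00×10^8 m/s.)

The photon carries ΔE = hc/λ = 6.63×10^-34·3.00×10^8/1.76×10^-6 m = 1.130×10^-19 J.
Since ΔE = (5² − 2²)E_1, E_1 = 5.381×10^-21 J, and L = h/√(8m_eE_1) = 3.35×10^-9 m = 3.35 nm.

L = 3.35 nm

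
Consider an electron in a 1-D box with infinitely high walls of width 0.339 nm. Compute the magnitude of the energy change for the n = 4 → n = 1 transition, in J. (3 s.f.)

|ΔE| = 7.86×10^-18 J

E_1 = h²/(8m_eL²) = 5.243×10^-19 J.
|ΔE| = |4² − 1²|·E_1 = 15·5.243×10^-19 J = 7.86×10^-18 J.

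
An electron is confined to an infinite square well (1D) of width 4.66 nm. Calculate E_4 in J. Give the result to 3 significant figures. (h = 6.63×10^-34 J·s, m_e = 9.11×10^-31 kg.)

For an infinite well E_n = n²h²/(8m_eL²), so E_1 = h²/(8m_eL²) = (6.63×10^-34)²/(8·9.11×10^-31·(4.66×10^-9 m)²) = 2.777×10^-21 J.
Then E_4 = 4²·E_1 = 16·2.777×10^-21 J = 4.44×10^-20 J.

E_4 = 4.44×10^-20 J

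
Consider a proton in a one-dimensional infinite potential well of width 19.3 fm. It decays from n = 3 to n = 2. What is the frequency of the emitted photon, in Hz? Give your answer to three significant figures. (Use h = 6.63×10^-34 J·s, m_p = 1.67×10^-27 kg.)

E_1 = h²/(8m_pL²) = 8.833×10^-14 J and ΔE = (3² − 2²)E_1 = 4.416×10^-13 J.
f = ΔE/h = 4.416×10^-13/6.63×10^-34 = 6.66×10^20 Hz.

f = 6.66×10^20 Hz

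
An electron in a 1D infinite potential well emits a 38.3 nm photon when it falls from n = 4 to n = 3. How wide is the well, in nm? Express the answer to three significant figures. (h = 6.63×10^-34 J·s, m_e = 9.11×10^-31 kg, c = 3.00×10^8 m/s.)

L = 0.285 nm

The photon carries ΔE = hc/λ = 6.63×10^-34·3.00×10^8/3.83×10^-8 m = 5.193×10^-18 J.
Since ΔE = (4² − 3²)E_1, E_1 = 7.419×10^-19 J, and L = h/√(8m_eE_1) = 2.85×10^-10 m = 0.285 nm.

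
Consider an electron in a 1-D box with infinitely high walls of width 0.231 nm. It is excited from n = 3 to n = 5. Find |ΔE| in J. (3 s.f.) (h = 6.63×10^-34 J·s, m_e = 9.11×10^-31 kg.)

E_1 = h²/(8m_eL²) = 1.130×10^-18 J.
|ΔE| = |3² − 5²|·E_1 = 16·1.130×10^-18 J = 1.81×10^-17 J.

|ΔE| = 1.81×10^-17 J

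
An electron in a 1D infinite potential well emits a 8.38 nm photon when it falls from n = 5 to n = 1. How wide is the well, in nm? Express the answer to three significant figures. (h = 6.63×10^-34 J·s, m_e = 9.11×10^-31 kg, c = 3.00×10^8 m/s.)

The photon carries ΔE = hc/λ = 6.63×10^-34·3.00×10^8/8.38×10^-9 m = 2.374×10^-17 J.
Since ΔE = (5² − 1²)E_1, E_1 = 9.892×10^-19 J, and L = h/√(8m_eE_1) = 2.47×10^-10 m = 0.247 nm.

L = 0.247 nm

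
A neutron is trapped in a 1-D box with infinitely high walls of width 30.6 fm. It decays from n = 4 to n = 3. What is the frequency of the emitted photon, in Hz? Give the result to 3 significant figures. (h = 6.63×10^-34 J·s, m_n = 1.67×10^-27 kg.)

E_1 = h²/(8m_nL²) = 3.514×10^-14 J and ΔE = (4² − 3²)E_1 = 2.460×10^-13 J.
f = ΔE/h = 2.460×10^-13/6.63×10^-34 = 3.71×10^20 Hz.

f = 3.71×10^20 Hz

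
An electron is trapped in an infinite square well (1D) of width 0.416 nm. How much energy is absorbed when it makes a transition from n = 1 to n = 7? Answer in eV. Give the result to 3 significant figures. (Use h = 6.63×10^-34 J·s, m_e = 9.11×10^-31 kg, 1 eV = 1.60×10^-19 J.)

|ΔE| = 105 eV

E_1 = h²/(8m_eL²) = 3.485×10^-19 J.
|ΔE| = |1² − 7²|·E_1 = 48·3.485×10^-19 J = 1.673×10^-17 J = 105 eV.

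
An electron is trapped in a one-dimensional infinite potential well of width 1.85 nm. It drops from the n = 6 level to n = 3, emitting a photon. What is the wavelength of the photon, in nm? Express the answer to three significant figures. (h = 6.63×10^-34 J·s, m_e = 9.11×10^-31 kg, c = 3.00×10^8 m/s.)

λ = 418 nm

E_1 = h²/(8m_eL²) = 1.762×10^-20 J, so ΔE = (6² − 3²)E_1 = 4.757×10^-19 J.
λ = hc/ΔE = (6.63×10^-34·3.00×10^8)/4.757×10^-19 = 4.18×10^-7 m = 418 nm.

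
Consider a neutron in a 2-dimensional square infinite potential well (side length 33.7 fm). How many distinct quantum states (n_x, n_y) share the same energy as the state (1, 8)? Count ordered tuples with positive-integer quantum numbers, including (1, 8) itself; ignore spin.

The level has n_x² + n_y² = 65. The ordered positive-integer solutions are (1, 8), (4, 7), (7, 4), (8, 1).
That gives 4 states.

degeneracy = 4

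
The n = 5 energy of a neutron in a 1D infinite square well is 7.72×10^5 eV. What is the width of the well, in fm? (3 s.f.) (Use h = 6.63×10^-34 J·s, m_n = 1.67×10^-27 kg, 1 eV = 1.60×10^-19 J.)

L = 81.6 fm

From E_n = n²h²/(8m_nL²), L = n·h/√(8m_nE_n).
E_5 = 7.72×10^5 eV = 1.235×10^-13 J, so L = 5·6.63×10^-34/√(8·1.67×10^-27·1.235×10^-13) = 8.16×10^-14 m = 81.6 fm.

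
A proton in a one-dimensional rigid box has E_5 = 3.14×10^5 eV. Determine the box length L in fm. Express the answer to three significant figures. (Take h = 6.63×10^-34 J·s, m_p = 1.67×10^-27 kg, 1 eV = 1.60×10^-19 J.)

L = 128 fm

From E_n = n²h²/(8m_pL²), L = n·h/√(8m_pE_n).
E_5 = 3.14×10^5 eV = 5.024×10^-14 J, so L = 5·6.63×10^-34/√(8·1.67×10^-27·5.024×10^-14) = 1.28×10^-13 m = 128 fm.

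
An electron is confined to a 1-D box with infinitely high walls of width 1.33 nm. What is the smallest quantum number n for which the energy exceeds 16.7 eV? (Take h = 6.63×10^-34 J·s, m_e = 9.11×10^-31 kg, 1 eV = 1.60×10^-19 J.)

E_1 = h²/(8m_eL²) = 3.410×10^-20 J = 0.2131 eV.
Need n² > 16.7/0.2131 = 78.37, i.e. n > 8.853.
The smallest integer satisfying this is n = 9.

n = 9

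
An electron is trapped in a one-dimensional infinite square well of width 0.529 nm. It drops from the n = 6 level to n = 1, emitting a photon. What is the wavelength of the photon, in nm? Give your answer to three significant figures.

λ = 26.4 nm

E_1 = h²/(8m_eL²) = 2.153×10^-19 J, so ΔE = (6² − 1²)E_1 = 7.535×10^-18 J.
λ = hc/ΔE = (6.626×10^-34·2.998×10^8)/7.535×10^-18 = 2.64×10^-8 m = 26.4 nm.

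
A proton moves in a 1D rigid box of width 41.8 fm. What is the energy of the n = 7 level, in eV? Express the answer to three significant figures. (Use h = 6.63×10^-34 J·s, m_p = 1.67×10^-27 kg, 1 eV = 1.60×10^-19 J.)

For an infinite well E_n = n²h²/(8m_pL²), so E_1 = h²/(8m_pL²) = (6.63×10^-34)²/(8·1.67×10^-27·(4.18×10^-14 m)²) = 1.883×10^-14 J.
Then E_7 = 7²·E_1 = 49·1.883×10^-14 J = 9.227×10^-13 J.
Converting, E_7 = 9.227×10^-13 J / (1.60×10^-19 J/eV) = 5.77×10^6 eV.

E_7 = 5.77×10^6 eV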